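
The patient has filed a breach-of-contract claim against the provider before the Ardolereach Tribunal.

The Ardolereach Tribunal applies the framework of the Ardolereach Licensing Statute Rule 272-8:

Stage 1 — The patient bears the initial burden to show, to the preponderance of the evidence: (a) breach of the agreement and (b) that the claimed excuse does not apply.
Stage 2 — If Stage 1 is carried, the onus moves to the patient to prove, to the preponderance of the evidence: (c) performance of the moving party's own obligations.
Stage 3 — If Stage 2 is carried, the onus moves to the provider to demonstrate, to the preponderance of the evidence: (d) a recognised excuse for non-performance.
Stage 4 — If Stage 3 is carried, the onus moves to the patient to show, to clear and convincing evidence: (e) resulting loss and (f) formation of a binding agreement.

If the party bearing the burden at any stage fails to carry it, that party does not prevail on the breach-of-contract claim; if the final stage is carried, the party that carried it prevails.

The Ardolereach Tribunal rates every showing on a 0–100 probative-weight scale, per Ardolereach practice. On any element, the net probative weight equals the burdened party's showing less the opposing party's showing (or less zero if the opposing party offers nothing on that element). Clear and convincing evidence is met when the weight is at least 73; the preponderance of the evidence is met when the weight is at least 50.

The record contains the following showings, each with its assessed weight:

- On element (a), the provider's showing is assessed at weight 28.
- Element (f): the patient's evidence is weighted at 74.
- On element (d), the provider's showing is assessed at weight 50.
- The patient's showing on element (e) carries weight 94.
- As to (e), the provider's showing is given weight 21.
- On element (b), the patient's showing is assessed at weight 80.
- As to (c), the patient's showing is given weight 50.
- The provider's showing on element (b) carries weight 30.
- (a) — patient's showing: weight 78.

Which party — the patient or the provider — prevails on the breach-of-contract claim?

Stage 1 (patient, the preponderance of the evidence, weight is at least 50): (a) net 78−28=50 ≥ 50 — meets; (b) net 80−30=50 ≥ 50 — meets.
  All elements met. The patient retains the burden for Stage 2.
Stage 2 (patient, the preponderance of the evidence, weight is at least 50): (c) 50 ≥ 50 — meets.
  All elements met. The burden passes to the provider.
Stage 3 (provider, the preponderance of the evidence, weight is at least 50): (d) 50 ≥ 50 — meets.
  The provider carries Stage 3; the patient now bears the burden.
Stage 4 (patient, clear and convincing evidence, weight is at least 73): (e) net 94−21=73 ≥ 73 — meets; (f) 74 ≥ 73 — meets.
  The patient carries the last stage.
With every stage satisfied, the patient prevails.

patient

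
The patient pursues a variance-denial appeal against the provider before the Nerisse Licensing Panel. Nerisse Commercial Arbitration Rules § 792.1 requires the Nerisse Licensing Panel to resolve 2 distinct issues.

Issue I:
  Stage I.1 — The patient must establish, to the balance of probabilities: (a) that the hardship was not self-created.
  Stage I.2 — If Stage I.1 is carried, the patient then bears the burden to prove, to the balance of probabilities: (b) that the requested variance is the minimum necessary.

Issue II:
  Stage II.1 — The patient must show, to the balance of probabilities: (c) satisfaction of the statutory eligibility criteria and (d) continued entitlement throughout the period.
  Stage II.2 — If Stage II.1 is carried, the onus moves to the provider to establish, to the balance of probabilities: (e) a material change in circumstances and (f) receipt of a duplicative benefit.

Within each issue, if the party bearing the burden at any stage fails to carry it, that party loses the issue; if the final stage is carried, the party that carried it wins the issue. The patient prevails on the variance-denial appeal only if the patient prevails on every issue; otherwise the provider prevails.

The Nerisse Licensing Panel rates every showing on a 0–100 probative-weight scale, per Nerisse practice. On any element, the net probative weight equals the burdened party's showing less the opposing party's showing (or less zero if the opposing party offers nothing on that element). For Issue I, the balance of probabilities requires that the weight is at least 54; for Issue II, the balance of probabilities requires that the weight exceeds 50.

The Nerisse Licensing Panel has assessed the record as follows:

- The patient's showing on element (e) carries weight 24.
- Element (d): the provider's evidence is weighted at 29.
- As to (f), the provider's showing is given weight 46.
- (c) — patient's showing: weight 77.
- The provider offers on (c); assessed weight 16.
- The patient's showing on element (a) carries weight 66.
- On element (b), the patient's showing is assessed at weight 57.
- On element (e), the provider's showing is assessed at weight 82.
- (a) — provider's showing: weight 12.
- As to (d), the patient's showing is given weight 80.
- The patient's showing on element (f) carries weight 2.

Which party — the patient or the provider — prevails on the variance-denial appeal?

— Issue I —
Stage I.1 (patient, the balance of probabilities, weight is at least 54): (a) net 66−12=54 ≥ 54 — meets.
  All elements met. The patient retains the burden for Stage I.2.
Stage I.2 (patient, the balance of probabilities, weight is at least 54): (b) 57 ≥ 54 — meets.
  Stage I.2 carried; the final stage is satisfied.
With every stage satisfied, the patient prevails on this issue.
— Issue II —
Stage II.1 (patient, the balance of probabilities, weight exceeds 50): (c) net 77−16=61 > 50 — meets; (d) net 80−29=51 > 50 — meets.
  Stage II.1 carried; the burden shifts to the provider.
Stage II.2 (provider, the balance of probabilities, weight exceeds 50): (e) net 82−24=58 > 50 — meets; (f) net 46−2=44 ≤ 50 — fails.
  Not every element is met, so the provider fails to carry Stage II.2.
The analysis ends at Stage II.2; the patient prevails on this issue.
Per-issue: Issue I → patient; Issue II → patient. The patient must prevail on every issue; overall, the patient prevails.

patient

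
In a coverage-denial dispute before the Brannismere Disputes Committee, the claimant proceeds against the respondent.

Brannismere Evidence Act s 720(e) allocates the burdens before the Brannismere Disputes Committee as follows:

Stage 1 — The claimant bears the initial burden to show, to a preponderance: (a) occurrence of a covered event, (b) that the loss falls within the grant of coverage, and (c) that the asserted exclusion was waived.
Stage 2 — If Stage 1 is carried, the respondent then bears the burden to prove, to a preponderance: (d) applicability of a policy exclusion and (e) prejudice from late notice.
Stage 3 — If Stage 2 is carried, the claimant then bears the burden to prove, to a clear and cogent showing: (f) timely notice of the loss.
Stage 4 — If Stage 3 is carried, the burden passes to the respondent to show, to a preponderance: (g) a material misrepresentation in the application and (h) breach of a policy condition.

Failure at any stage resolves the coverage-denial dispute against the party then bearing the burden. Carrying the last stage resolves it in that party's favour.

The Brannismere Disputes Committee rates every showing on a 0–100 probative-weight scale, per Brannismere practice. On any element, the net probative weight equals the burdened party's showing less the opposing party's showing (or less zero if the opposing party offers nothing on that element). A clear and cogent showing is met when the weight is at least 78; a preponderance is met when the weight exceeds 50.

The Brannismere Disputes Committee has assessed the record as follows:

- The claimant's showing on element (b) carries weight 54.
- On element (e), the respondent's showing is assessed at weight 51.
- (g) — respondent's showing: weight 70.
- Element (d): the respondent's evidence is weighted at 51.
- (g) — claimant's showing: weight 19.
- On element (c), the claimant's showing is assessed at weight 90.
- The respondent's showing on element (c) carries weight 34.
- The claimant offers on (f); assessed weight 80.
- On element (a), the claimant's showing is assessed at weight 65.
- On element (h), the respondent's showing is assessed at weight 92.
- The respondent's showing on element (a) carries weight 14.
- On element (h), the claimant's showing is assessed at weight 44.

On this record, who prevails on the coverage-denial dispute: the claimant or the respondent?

claimant

Stage 1 (claimant, a preponderance, weight exceeds 50): (a) net 65−14=51 > 50 — meets; (b) 54 > 50 — meets; (c) net 90−34=56 > 50 — meets.
  The claimant carries Stage 1; the respondent now bears the burden.
Stage 2 (respondent, a preponderance, weight exceeds 50): (d) 51 > 50 — meets; (e) 51 > 50 — meets.
  Stage 2 carried; the burden shifts to the claimant.
Stage 3 (claimant, a clear and cogent showing, weight is at least 78): (f) 80 ≥ 78 — meets.
  Stage 3 carried; the burden shifts to the respondent.
Stage 4 (respondent, a preponderance, weight exceeds 50): (g) net 70−19=51 > 50 — meets; (h) net 92−44=48 ≤ 50 — fails.
  Stage 4 not carried; the respondent fails its burden.
The claimant prevails.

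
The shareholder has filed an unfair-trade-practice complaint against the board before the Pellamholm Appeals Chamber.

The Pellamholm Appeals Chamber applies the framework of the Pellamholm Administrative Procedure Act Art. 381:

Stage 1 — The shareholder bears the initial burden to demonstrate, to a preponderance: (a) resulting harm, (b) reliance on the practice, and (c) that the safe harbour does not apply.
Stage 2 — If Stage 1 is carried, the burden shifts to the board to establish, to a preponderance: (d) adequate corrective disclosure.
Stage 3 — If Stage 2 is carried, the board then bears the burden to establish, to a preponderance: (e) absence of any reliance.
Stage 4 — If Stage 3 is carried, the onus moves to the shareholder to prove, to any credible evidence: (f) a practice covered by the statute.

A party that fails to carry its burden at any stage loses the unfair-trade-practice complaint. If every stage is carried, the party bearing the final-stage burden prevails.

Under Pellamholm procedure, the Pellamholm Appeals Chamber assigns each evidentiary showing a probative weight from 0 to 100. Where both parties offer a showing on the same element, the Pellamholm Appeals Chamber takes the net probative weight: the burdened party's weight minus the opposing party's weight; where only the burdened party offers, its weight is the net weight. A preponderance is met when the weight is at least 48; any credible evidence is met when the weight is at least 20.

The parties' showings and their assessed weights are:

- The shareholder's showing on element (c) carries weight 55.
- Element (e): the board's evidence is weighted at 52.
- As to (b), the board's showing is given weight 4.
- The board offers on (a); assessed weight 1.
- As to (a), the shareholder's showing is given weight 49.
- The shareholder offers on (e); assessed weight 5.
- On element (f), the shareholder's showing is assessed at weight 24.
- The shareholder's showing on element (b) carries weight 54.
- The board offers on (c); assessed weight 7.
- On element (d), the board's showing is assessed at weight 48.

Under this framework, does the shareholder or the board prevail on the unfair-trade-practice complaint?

At Stage 1 the shareholder must meet a preponderance (weight is at least 48): on (a) the weight is 49 less the opposing 1 gives net 48, ≥ 48, so (a) meets the standard; on (b) the weight is 54 less the opposing 4 gives net 50, ≥ 48, so (b) meets the standard; on (c) the weight is 55 less the opposing 7 gives net 48, ≥ 48, so (c) meets the standard.
  Stage 1 is satisfied; the onus moves to the board.
At Stage 2 the board must meet a preponderance (weight is at least 48): on (d) the weight is 48, which does reach 48, so (d) meets the standard.
  All elements met. The board retains the burden for Stage 3.
At Stage 3 the board must meet a preponderance (weight is at least 48): on (e) the weight is 52 less the opposing 5 gives net 47, < 48, so (e) does not meet the standard.
  Stage 3 not carried; the board fails its burden.
The shareholder prevails.

shareholder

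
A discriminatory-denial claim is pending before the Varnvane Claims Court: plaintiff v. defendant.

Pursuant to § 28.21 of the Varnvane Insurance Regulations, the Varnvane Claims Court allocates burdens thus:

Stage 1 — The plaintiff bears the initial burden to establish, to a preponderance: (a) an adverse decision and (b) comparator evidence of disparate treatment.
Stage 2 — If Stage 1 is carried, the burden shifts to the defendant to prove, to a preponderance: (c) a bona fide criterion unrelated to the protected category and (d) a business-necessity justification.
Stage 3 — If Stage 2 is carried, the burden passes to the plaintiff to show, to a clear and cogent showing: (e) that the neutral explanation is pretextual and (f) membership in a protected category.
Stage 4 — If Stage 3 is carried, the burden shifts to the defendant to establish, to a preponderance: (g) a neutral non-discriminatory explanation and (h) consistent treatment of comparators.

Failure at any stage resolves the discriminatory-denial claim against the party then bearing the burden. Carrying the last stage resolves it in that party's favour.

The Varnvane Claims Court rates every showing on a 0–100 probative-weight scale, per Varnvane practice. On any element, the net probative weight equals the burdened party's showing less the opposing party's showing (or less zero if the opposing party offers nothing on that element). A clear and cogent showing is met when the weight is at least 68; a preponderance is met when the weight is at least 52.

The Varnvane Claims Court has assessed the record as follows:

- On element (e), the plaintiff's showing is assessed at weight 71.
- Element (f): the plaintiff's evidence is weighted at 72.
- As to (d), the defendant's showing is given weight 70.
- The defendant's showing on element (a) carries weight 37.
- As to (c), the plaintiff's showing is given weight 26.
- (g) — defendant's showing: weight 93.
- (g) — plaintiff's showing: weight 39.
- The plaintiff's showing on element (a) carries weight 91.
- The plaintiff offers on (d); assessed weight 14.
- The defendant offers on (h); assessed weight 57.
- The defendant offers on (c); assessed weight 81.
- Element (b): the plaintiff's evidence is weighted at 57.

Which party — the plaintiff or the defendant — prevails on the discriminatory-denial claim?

Stage 1 (plaintiff, a preponderance, weight is at least 52): (a) net 91−37=54 ≥ 52 — meets; (b) 57 ≥ 52 — meets.
  Stage 1 carried; the burden shifts to the defendant.
Stage 2 (defendant, a preponderance, weight is at least 52): (c) net 81−26=55 ≥ 52 — meets; (d) net 70−14=56 ≥ 52 — meets.
  The defendant carries Stage 2; the plaintiff now bears the burden.
Stage 3 (plaintiff, a clear and cogent showing, weight is at least 68): (e) 71 ≥ 68 — meets; (f) 72 ≥ 68 — meets.
  All elements met. The burden passes to the defendant.
Stage 4 (defendant, a preponderance, weight is at least 52): (g) net 93−39=54 ≥ 52 — meets; (h) 57 ≥ 52 — meets.
  Stage 4 carried; the final stage is satisfied.
With every stage satisfied, the defendant prevails.

defendant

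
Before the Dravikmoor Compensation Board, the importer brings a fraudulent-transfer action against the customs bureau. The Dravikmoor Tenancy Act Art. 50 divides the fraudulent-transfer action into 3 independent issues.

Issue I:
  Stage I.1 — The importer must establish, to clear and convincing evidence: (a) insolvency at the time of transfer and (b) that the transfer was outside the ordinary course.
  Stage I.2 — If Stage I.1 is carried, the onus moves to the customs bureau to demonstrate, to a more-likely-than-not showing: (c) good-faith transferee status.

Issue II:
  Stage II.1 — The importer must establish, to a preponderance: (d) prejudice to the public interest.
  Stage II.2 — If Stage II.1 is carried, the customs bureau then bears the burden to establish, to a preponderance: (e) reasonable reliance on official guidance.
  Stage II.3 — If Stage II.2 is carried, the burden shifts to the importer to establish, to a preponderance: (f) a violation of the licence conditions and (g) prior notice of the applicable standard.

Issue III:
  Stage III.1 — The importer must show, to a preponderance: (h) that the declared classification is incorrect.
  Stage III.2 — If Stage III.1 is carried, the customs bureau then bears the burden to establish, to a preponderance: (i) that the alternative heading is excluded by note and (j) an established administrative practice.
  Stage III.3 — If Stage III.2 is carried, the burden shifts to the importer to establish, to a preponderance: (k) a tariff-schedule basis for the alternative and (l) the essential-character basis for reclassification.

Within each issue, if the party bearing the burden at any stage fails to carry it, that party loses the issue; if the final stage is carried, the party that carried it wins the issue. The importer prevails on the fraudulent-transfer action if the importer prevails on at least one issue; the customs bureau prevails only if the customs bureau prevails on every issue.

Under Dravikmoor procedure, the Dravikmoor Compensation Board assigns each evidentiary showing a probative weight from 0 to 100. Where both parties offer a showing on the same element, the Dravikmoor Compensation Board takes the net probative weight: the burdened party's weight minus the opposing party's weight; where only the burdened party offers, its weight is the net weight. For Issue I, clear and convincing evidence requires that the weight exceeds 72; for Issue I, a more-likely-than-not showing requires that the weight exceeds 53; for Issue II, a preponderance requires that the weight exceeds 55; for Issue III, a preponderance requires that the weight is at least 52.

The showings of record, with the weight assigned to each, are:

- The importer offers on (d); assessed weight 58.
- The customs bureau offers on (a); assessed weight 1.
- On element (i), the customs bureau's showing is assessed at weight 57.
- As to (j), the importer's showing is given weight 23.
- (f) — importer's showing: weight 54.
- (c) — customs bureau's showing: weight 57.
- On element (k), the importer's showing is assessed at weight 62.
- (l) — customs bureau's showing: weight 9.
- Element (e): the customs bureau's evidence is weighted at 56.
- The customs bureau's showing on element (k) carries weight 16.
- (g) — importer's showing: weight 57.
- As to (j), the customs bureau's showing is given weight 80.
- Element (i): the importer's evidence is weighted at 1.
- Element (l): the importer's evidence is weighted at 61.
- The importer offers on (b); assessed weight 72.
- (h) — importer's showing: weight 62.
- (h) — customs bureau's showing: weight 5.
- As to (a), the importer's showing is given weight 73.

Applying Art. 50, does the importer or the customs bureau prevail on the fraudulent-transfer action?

customs bureau

— Issue I —
At Stage I.1 the importer must meet clear and convincing evidence (weight exceeds 72): on (a) the weight is 73 less the opposing 1 gives net 72, ≤ 72, so (a) does not meet the standard; on (b) the weight is 72, ≤ 72, so (b) does not meet the standard.
  The importer does not carry Stage I.1.
The customs bureau prevails on this issue.
— Issue II —
Stage II.1 (importer, a preponderance, weight exceeds 55): (d) 58 > 55 — meets.
  Stage II.1 is satisfied; the onus moves to the customs bureau.
Stage II.2 (customs bureau, a preponderance, weight exceeds 55): (e) 56 > 55 — meets.
  Stage II.2 is satisfied; the onus moves to the importer.
Stage II.3 (importer, a preponderance, weight exceeds 55): (f) 54 ≤ 55 — fails; (g) 57 > 55 — meets.
  Not every element is met, so the importer fails to carry Stage II.3.
So the customs bureau prevails on this issue.
— Issue III —
Stage III.1 (importer, a preponderance, weight is at least 52): (h) net 62−5=57 ≥ 52 — meets.
  All elements met. The burden passes to the customs bureau.
Stage III.2 (customs bureau, a preponderance, weight is at least 52): (i) net 57−1=56 ≥ 52 — meets; (j) net 80−23=57 ≥ 52 — meets.
  All elements met. The burden passes to the importer.
Stage III.3 (importer, a preponderance, weight is at least 52): (k) net 62−16=46 < 52 — fails; (l) net 61−9=52 ≥ 52 — meets.
  Stage III.3 not carried; the importer fails its burden.
So the customs bureau prevails on this issue.
Per-issue: Issue I → customs bureau; Issue II → customs bureau; Issue III → customs bureau. The importer must prevail on at least one issue; overall, the customs bureau prevails.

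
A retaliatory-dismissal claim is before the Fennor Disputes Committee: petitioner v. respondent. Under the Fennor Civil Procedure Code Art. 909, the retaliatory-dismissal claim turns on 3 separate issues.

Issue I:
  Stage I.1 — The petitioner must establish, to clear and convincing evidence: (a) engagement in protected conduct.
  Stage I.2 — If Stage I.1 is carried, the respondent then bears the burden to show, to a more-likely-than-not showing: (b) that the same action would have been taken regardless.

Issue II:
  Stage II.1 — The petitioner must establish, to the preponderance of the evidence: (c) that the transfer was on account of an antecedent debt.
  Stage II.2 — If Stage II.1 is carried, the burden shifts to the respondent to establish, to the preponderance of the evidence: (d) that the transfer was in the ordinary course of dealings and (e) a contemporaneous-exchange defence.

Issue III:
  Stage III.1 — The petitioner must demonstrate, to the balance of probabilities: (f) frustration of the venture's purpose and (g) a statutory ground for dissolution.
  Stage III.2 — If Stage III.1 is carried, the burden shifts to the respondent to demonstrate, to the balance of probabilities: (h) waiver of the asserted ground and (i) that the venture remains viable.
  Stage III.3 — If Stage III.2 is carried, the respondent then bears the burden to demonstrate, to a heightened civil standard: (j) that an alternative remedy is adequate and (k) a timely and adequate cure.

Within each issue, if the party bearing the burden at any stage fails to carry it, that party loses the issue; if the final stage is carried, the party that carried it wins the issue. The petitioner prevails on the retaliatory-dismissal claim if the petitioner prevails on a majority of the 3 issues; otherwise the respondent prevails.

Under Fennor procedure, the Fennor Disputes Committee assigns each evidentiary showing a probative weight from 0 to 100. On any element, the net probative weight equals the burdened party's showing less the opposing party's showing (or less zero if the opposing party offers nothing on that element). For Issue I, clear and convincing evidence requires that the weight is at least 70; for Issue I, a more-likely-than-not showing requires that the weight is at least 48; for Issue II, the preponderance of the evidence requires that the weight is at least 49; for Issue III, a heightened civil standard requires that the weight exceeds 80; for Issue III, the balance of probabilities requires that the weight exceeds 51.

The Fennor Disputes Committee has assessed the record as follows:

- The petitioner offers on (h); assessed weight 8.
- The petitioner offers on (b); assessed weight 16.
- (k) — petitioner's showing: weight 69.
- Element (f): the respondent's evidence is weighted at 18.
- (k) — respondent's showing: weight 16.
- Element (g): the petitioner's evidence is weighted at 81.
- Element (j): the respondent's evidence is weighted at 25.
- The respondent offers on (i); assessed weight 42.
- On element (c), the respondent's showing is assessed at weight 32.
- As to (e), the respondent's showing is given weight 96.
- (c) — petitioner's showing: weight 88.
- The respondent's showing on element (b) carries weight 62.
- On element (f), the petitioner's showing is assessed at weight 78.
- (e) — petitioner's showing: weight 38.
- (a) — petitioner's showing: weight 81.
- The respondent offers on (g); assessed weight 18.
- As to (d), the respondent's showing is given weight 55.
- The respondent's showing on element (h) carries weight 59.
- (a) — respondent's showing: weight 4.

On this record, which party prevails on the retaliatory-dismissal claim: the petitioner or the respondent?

— Issue I —
Stage I.1 — burden on petitioner; standard: clear and convincing evidence (weight is at least 70).
    (a): 81 − 4 = 77 ≥ 70 [met]
  Stage I.1 is satisfied; the onus moves to the respondent.
Stage I.2 — burden on respondent; standard: a more-likely-than-not showing (weight is at least 48).
    (b): 62 − 16 = 46 < 48 [not met]
  Stage I.2 not carried; the respondent fails its burden.
The analysis ends at Stage I.2; the petitioner prevails on this issue.
— Issue II —
Stage II.1 (petitioner, the preponderance of the evidence, weight is at least 49): (c) net 88−32=56 ≥ 49 — meets.
  Stage II.1 is satisfied; the onus moves to the respondent.
Stage II.2 (respondent, the preponderance of the evidence, weight is at least 49): (d) 55 ≥ 49 — meets; (e) net 96−38=58 ≥ 49 — meets.
  Stage II.2 carried; the final stage is satisfied.
All stages carried — the respondent prevails on this issue.
— Issue III —
Stage III.1 — burden on petitioner; standard: the balance of probabilities (weight exceeds 51).
    (f): 78 − 18 = 60 > 51 [met]
    (g): 81 − 18 = 63 > 51 [met]
  The petitioner carries Stage III.1; the respondent now bears the burden.
Stage III.2 — burden on respondent; standard: the balance of probabilities (weight exceeds 51).
    (h): 59 − 8 = 51 ≤ 51 [not met]
    (i): 42 ≤ 51 [not met]
  The respondent does not carry Stage III.2.
The petitioner prevails on this issue.
Per-issue: Issue I → petitioner; Issue II → respondent; Issue III → petitioner. The petitioner must prevail on a majority of issues; overall, the petitioner prevails.

petitioner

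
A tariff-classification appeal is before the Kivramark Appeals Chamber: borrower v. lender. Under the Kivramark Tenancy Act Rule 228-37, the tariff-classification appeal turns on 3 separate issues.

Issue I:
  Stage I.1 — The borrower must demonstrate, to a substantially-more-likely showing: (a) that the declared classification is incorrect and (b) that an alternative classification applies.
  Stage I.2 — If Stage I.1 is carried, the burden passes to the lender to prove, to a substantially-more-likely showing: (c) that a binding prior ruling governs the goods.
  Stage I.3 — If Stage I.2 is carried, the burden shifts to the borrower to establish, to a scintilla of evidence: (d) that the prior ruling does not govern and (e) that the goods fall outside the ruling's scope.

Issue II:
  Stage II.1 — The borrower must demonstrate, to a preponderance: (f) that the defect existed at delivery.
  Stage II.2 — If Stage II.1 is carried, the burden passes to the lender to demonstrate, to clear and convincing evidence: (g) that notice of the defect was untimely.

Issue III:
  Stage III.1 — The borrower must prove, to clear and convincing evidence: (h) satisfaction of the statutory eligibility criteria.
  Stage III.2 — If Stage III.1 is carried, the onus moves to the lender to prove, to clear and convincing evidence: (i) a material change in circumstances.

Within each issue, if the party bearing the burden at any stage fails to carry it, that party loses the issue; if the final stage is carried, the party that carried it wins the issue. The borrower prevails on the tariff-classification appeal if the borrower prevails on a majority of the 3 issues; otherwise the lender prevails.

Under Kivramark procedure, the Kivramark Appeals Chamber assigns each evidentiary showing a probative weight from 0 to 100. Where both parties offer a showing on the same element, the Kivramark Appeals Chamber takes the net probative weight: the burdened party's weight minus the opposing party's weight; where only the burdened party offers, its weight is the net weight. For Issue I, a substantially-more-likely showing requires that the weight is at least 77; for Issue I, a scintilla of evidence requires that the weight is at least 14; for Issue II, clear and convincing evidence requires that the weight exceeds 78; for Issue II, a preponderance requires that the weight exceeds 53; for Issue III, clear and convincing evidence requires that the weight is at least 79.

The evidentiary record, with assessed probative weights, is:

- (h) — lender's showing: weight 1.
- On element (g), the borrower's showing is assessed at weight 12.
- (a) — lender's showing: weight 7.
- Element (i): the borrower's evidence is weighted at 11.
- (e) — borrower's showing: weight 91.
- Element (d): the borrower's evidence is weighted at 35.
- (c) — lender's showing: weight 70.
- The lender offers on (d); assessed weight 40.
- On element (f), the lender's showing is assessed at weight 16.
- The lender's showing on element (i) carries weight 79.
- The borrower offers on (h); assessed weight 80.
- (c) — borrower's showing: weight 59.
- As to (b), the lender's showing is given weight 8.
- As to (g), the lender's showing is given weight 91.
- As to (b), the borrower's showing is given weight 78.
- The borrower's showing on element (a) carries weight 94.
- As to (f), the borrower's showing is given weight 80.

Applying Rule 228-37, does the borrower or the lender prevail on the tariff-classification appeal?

lender

— Issue I —
Stage I.1 — burden on borrower; standard: a substantially-more-likely showing (weight is at least 77).
    (a): 94 − 7 = 87 ≥ 77 [met]
    (b): 78 − 8 = 70 < 77 [not met]
  Stage I.1 not carried; the borrower fails its burden.
The lender prevails on this issue.
— Issue II —
Stage II.1 — burden on borrower; standard: a preponderance (weight exceeds 53).
    (f): 80 − 16 = 64 > 53 [met]
  All elements met. The burden passes to the lender.
Stage II.2 — burden on lender; standard: clear and convincing evidence (weight exceeds 78).
    (g): 91 − 12 = 79 > 78 [met]
  All elements met at the final stage.
Every stage carried; the lender prevails on this issue.
— Issue III —
At Stage III.1 the borrower must meet clear and convincing evidence (weight is at least 79): on (h) the weight is 80 less the opposing 1 gives net 79, ≥ 79, so (h) meets the standard.
  Stage III.1 carried; the burden shifts to the lender.
At Stage III.2 the lender must meet clear and convincing evidence (weight is at least 79): on (i) the weight is 79 less the opposing 11 gives net 68, which does not reach 79, so (i) does not meet the standard.
  Not every element is met, so the lender fails to carry Stage III.2.
The analysis ends at Stage III.2; the borrower prevails on this issue.
Per-issue: Issue I → lender; Issue II → lender; Issue III → borrower. The borrower must prevail on a majority of issues; overall, the lender prevails.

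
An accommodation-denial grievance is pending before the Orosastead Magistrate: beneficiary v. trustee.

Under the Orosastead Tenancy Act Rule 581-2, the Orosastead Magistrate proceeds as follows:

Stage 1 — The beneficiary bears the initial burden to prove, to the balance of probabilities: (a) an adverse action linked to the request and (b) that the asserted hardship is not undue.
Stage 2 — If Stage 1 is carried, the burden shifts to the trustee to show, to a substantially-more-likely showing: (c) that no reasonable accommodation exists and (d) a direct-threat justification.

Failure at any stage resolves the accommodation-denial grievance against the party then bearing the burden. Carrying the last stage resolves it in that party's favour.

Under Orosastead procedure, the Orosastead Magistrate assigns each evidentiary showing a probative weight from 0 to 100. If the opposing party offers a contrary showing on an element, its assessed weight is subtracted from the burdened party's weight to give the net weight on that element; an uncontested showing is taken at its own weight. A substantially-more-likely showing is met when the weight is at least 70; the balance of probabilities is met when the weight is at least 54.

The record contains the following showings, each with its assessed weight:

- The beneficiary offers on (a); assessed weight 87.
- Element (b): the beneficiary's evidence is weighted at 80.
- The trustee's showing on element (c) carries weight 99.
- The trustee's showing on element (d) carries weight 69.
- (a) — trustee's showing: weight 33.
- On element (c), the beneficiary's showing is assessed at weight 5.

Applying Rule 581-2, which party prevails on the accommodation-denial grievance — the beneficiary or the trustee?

At Stage 1 the beneficiary must meet the balance of probabilities (weight is at least 54): on (a) the weight is 87 less the opposing 33 gives net 54, which does reach 54, so (a) meets the standard; on (b) the weight is 80, which does reach 54, so (b) meets the standard.
  Stage 1 is satisfied; the onus moves to the trustee.
At Stage 2 the trustee must meet a substantially-more-likely showing (weight is at least 70): on (c) the weight is 99 less the opposing 5 gives net 94, ≥ 70, so (c) meets the standard; on (d) the weight is 69, which does not reach 70, so (d) does not meet the standard.
  Stage 2 not carried; the trustee fails its burden.
The beneficiary prevails.

beneficiary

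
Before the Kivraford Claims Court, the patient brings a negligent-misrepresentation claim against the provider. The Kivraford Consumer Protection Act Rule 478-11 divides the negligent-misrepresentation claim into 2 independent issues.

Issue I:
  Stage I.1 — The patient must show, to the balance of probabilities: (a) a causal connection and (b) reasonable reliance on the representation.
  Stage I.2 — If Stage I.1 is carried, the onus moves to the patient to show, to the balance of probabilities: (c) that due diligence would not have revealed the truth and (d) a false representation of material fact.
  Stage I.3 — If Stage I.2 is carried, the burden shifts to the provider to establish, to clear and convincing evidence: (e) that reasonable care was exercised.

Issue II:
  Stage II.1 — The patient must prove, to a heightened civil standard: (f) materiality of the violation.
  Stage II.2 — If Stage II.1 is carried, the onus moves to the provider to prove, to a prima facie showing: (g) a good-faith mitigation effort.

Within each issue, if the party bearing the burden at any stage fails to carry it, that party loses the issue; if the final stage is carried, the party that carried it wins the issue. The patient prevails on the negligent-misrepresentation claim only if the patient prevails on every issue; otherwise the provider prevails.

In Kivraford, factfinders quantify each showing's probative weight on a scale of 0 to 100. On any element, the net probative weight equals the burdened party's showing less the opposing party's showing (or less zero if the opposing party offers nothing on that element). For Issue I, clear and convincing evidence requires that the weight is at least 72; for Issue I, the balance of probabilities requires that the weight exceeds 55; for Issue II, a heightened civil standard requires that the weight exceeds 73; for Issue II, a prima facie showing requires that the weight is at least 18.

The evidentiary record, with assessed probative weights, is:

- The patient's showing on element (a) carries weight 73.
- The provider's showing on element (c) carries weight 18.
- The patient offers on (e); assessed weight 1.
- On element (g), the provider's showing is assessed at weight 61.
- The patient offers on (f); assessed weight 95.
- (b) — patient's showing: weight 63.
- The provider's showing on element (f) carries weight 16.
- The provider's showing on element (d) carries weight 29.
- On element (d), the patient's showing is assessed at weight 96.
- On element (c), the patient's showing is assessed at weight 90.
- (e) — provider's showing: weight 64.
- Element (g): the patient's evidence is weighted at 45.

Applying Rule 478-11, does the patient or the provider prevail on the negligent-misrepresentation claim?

— Issue I —
At Stage I.1 the patient must meet the balance of probabilities (weight exceeds 55): on (a) the weight is 73, > 55, so (a) meets the standard; on (b) the weight is 63, > 55, so (b) meets the standard.
  All elements met. The patient retains the burden for Stage I.2.
At Stage I.2 the patient must meet the balance of probabilities (weight exceeds 55): on (c) the weight is 90 less the opposing 18 gives net 72, > 55, so (c) meets the standard; on (d) the weight is 96 less the opposing 29 gives net 67, which does exceed 55, so (d) meets the standard.
  The patient carries Stage I.2; the provider now bears the burden.
At Stage I.3 the provider must meet clear and convincing evidence (weight is at least 72): on (e) the weight is 64 less the opposing 1 gives net 63, < 72, so (e) does not meet the standard.
  Not every element is met, so the provider fails to carry Stage I.3.
So the patient prevails on this issue.
— Issue II —
Stage II.1 (patient, a heightened civil standard, weight exceeds 73): (f) net 95−16=79 > 73 — meets.
  Stage II.1 carried; the burden shifts to the provider.
Stage II.2 (provider, a prima facie showing, weight is at least 18): (g) net 61−45=16 < 18 — fails.
  Stage II.2 not carried; the provider fails its burden.
The patient prevails on this issue.
Per-issue: Issue I → patient; Issue II → patient. The patient must prevail on every issue; overall, the patient prevails.

patient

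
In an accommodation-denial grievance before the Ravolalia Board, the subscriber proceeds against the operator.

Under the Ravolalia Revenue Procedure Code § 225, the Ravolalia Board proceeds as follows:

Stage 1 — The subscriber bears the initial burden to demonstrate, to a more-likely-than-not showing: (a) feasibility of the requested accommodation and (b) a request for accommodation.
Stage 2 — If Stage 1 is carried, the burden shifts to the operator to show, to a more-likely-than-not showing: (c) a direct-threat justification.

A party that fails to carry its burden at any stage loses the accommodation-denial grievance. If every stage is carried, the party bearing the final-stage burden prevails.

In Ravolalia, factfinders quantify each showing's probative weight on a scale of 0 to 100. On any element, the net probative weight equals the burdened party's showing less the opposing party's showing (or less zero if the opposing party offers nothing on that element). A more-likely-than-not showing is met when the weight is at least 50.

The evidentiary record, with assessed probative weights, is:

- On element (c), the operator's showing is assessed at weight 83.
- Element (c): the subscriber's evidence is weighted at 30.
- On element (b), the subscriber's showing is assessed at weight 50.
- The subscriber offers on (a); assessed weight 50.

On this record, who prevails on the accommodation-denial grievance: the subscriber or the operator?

operator

Stage 1 (subscriber, a more-likely-than-not showing, weight is at least 50): (a) 50 ≥ 50 — meets; (b) 50 ≥ 50 — meets.
  Stage 1 is satisfied; the onus moves to the operator.
Stage 2 (operator, a more-likely-than-not showing, weight is at least 50): (c) net 83−30=53 ≥ 50 — meets.
  All elements met at the final stage.
With every stage satisfied, the operator prevails.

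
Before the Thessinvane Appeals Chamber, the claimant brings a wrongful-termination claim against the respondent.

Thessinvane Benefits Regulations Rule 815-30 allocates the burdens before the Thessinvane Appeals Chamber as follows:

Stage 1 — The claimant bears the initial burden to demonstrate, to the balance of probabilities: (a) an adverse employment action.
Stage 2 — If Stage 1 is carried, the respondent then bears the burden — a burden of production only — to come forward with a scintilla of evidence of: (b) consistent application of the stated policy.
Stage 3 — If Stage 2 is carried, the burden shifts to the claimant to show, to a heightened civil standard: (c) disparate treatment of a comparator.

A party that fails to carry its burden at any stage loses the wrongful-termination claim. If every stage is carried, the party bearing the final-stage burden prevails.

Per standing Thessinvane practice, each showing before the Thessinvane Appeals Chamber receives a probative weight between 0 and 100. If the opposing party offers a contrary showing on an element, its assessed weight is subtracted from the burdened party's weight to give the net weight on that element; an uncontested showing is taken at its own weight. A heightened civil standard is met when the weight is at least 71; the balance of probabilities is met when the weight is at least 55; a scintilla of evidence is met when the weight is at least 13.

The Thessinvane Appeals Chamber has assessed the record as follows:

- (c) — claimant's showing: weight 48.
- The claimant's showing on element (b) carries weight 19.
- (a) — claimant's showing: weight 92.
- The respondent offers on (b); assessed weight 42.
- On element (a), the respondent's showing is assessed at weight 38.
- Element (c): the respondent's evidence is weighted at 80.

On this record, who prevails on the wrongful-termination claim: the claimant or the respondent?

respondent

Stage 1 — burden on claimant; standard: the balance of probabilities (weight is at least 55).
    (a): 92 − 38 = 54 < 55 [not met]
  Stage 1 not carried; the claimant fails its burden.
The respondent prevails.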